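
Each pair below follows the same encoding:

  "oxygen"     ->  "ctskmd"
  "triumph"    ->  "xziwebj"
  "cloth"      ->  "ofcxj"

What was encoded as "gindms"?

o(14)→c(2) and x(23)→t(19) fit y≡25x+16 (mod 26); the inverse of 25 mod 26 is 25. Each letter's alphabet position (a=0..z=25) is mapped through 25·x+16 mod 26 — an affine cipher.
Decoding gindms: g(6)→25·(6−16)≡10=k; i(8)→25·(8−16)≡8=i; n(13)→25·(13−16)≡3=d; d(3)→25·(3−16)≡13=n; m(12)→25·(12−16)≡4=e; s(18)→25·(18−16)≡24=y (all mod 26).

kidney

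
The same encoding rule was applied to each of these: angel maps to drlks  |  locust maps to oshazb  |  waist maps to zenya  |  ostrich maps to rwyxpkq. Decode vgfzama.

In angel: a→d is +3, n→r is +4, g→l is +5, e→k is +6 — the shift increases by 1 each position. Each letter shifts forward by (position + 3), i.e. 3, 4, 5, … — the shift grows by one for each successive letter.
Reversing it on vgfzama: v−3=s, g−4=c, f−5=a, z−6=t, a−7=t, m−8=e, a−9=r.

scatter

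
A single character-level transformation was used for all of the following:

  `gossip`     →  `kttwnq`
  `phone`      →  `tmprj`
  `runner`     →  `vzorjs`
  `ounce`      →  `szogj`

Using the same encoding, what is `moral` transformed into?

Shifts by position in gossip: pos 0: g→k (+4), pos 1: o→t (+5), pos 2: s→t (+1), pos 3: s→w (+4), pos 4: i→n (+5), pos 5: p→q (+1) — repeating every 3. It's a Vigenère-style cipher with numeric key [4,5,1]: position i shifts by key[i mod 3].
Applying it to moral: m+4=q, o+5=t, r+1=s, a+4=e, l+5=q.

qtseq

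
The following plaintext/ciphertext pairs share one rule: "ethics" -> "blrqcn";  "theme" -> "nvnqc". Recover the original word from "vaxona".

reform

The output letters match the input read backwards, each shifted +9: ethics reversed is scihte. Two steps: reverse the string, then apply a Caesar shift of +9.
Undoing it on vaxona: shift back: v−9=m, a−9=r, x−9=o, o−9=f, n−9=e, a−9=r → mrofer; then reverse → reform.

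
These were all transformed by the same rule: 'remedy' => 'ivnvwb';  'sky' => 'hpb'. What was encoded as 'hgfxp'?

Each letter is replaced by its mirror in the alphabet: a↔z, b↔y, c↔x, and so on (the Atbash cipher).
Reversing it on hgfxp: h↔s, g↔t, f↔u, x↔c, p↔k.

stuck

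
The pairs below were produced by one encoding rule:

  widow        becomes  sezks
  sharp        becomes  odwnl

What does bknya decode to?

Compare letters: w→s is +22, i→e is +22, d→z is +22 — a constant shift. Each letter is shifted forward by 22 in the alphabet (a Caesar shift of +22).
Decoding bknya: b−22=f, k−22=o, n−22=r, y−22=c, a−22=e.

force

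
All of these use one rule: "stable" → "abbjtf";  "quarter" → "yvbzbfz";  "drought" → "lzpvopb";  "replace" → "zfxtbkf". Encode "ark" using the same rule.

The shift depends on letter class: consonant s→a is +8, but vowel a→b is +1. The rule splits by letter class: vowels +1, consonants +8.
For ark: a(vowel)+1=b, r(cons)+8=z, k(cons)+8=s.

bzs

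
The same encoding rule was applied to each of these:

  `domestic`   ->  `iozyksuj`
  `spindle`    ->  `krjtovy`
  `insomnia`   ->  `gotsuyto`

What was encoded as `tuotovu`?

opinion

The output letters match the input read backwards, each shifted +6: domestic reversed is citsemod. Two steps: reverse the string, then apply a Caesar shift of +6.
Reversing it on tuotovu: shift back: t−6=n, u−6=o, o−6=i, t−6=n, o−6=i, v−6=p, u−6=o → noinipo; then reverse → opinion.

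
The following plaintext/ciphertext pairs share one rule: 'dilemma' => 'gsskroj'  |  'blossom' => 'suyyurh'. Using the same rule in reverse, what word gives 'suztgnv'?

phantom

The word is reversed, then every letter is shifted forward by 6.
Undoing it on suztgnv: shift back: s−6=m, u−6=o, z−6=t, t−6=n, g−6=a, n−6=h, v−6=p → motnahp; then reverse → phantom.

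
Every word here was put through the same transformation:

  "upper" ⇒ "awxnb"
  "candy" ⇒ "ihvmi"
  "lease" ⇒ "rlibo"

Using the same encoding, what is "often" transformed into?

In upper: u→a is +6, p→w is +7, p→x is +8, e→n is +9 — the shift increases by 1 each position. The shift increases by 1 at each position, starting from +6: 6, 7, 8, ….
On often: o+6=u, f+7=m, t+8=b, e+9=n, n+10=x.

umbnx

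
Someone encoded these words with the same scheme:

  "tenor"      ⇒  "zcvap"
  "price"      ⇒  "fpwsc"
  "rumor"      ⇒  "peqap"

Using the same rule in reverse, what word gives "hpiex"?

t(19)→z(25) and e(4)→c(2) fit y≡5x+8 (mod 26); the inverse of 5 mod 26 is 21. Each letter's alphabet position (a=0..z=25) is mapped through 5·x+8 mod 26 — an affine cipher.
Decoding hpiex: h(7)→21·(7−8)≡5=f; p(15)→21·(15−8)≡17=r; i(8)→21·(8−8)≡0=a; e(4)→21·(4−8)≡20=u; x(23)→21·(23−8)≡3=d (all mod 26).

fraud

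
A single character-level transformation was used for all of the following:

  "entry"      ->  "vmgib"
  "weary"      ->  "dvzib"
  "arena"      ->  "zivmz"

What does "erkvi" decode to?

Each pair mirrors across the alphabet (e↔v, n↔m, t↔g): positions sum to 25. Each letter is replaced by its mirror in the alphabet: a↔z, b↔y, c↔x, and so on (the Atbash cipher).
Decoding erkvi: e↔v, r↔i, k↔p, v↔e, i↔r.

viper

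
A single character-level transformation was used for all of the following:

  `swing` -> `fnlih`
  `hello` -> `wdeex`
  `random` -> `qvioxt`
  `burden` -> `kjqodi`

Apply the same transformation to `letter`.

s(18)→f(5) and w(22)→n(13) fit y≡15x+21 (mod 26); the inverse of 15 mod 26 is 7. This is an affine cipher: with a=0,…,z=25, each position x becomes (15x+21) mod 26.
For letter: l(11)→15·11+21≡4=e; e(4)→15·4+21≡3=d; t(19)→15·19+21≡20=u; t(19)→15·19+21≡20=u; e(4)→15·4+21≡3=d; r(17)→15·17+21≡16=q (all mod 26).

eduudq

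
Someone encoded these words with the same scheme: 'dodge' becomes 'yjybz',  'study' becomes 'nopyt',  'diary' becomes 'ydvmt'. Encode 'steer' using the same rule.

Every letter moves 21 places later in the alphabet, wrapping around z→a.
For steer: s+21=n, t+21=o, e+21=z, e+21=z, r+21=m.

nozzm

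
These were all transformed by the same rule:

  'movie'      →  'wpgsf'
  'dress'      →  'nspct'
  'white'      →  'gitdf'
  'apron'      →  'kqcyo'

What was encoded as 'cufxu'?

stunt

It's a Vigenère-style cipher with numeric key [10,1,11]: position i shifts by key[i mod 3].
Decoding cufxu: c−10=s, u−1=t, f−11=u, x−10=n, u−1=t.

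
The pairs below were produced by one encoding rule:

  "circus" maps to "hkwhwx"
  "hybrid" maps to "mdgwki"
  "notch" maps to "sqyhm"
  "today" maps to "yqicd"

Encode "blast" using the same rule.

gqcxy

The shift depends on letter class: consonant c→h is +5, but vowel i→k is +2. Two shifts are in play — +2 for a/e/i/o/u, +5 for every other letter.
Applying it to blast: b(cons)+5=g, l(cons)+5=q, a(vowel)+2=c, s(cons)+5=x, t(cons)+5=y.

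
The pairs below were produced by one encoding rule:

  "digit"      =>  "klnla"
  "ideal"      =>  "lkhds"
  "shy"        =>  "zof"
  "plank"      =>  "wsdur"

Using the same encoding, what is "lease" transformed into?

shdzh

The shift depends on letter class: consonant d→k is +7, but vowel i→l is +3. The rule splits by letter class: vowels +3, consonants +7.
Applying it to lease: l(cons)+7=s, e(vowel)+3=h, a(vowel)+3=d, s(cons)+7=z, e(vowel)+3=h.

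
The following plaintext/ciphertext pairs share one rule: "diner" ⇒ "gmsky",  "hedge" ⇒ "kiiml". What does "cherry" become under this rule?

fljxyg

In diner: d→g is +3, i→m is +4, n→s is +5, e→k is +6 — the shift increases by 1 each position. The shift increases by 1 at each position, starting from +3: 3, 4, 5, ….
For cherry: c+3=f, h+4=l, e+5=j, r+6=x, r+7=y, y+8=g.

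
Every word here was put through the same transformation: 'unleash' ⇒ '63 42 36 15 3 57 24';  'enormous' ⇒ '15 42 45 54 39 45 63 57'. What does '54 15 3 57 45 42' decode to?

u(#21)→63 and n(#14)→42: differences scale by 3, so n = 3·pos + 0. With a=1..z=26, the number is 3·pos.
Undoing it on 54 15 3 57 45 42: 54→(54−0)÷3=18=r, 15→(15−0)÷3=5=e, 3→(3−0)÷3=1=a, 57→(57−0)÷3=19=s, 45→(45−0)÷3=15=o, 42→(42−0)÷3=14=n.

reason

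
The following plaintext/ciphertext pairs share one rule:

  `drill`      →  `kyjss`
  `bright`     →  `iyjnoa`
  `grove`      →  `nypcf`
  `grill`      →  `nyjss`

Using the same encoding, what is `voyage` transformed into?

cpfbnf

The shift depends on letter class: consonant d→k is +7, but vowel i→j is +1. Vowels shift forward by 1 and consonants shift forward by 7.
On voyage: v(cons)+7=c, o(vowel)+1=p, y(cons)+7=f, a(vowel)+1=b, g(cons)+7=n, e(vowel)+1=f.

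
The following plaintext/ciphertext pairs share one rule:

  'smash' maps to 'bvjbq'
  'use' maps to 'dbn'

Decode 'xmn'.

It's a constant shift of +9 (ROT9).
Decoding xmn: x−9=o, m−9=d, n−9=e.

ode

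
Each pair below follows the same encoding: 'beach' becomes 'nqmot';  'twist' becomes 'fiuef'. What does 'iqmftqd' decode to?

Compare letters: b→n is +12, e→q is +12, a→m is +12 — a constant shift. It's a constant shift of +12 (ROT12).
Undoing it on iqmftqd: i−12=w, q−12=e, m−12=a, f−12=t, t−12=h, q−12=e, d−12=r.

weather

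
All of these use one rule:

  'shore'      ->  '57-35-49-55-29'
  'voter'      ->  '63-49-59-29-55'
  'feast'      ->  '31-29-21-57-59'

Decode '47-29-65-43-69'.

newly

s(#19)→57 and h(#8)→35: differences scale by 2, so n = 2·pos + 19. With a=1..z=26, the number is 2·pos + 19.
Decoding 47-29-65-43-69: 47→(47−19)÷2=14=n, 29→(29−19)÷2=5=e, 65→(65−19)÷2=23=w, 43→(43−19)÷2=12=l, 69→(69−19)÷2=25=y.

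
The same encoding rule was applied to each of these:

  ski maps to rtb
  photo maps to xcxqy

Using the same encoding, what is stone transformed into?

Read the word backwards and shift each letter +9.
For stone: reverse → enots; then shift: e+9=n, n+9=w, o+9=x, t+9=c, s+9=b.

nwxcb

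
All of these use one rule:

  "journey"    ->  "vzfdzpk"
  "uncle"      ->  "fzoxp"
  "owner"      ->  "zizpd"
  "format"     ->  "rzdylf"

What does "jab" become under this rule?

Two shifts are in play — +11 for a/e/i/o/u, +12 for every other letter.
On jab: j(cons)+12=v, a(vowel)+11=l, b(cons)+12=n.

vln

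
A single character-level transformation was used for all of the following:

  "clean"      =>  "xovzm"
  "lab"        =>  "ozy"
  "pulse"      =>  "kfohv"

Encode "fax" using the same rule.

uzc

Each pair mirrors across the alphabet (c↔x, l↔o, e↔v): positions sum to 25. Letters are reflected about the middle of the alphabet (position → 25−position): Atbash.
Applying it to fax: f↔u, a↔z, x↔c.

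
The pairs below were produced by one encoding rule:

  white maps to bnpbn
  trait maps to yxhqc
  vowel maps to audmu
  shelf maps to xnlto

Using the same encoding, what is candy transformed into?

In white: w→b is +5, h→n is +6, i→p is +7, t→b is +8 — the shift increases by 1 each position. Each letter shifts forward by (position + 5), i.e. 5, 6, 7, … — the shift grows by one for each successive letter.
Applying it to candy: c+5=h, a+6=g, n+7=u, d+8=l, y+9=h.

hgulh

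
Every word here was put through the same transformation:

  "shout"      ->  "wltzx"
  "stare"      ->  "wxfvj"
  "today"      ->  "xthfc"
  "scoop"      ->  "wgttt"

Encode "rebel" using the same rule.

The rule splits by letter class: vowels +5, consonants +4.
For rebel: r(cons)+4=v, e(vowel)+5=j, b(cons)+4=f, e(vowel)+5=j, l(cons)+4=p.

vjfjp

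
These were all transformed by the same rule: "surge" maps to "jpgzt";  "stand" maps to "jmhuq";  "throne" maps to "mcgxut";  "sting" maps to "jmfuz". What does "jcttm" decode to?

s(18)→j(9) and u(20)→p(15) fit y≡3x+7 (mod 26); the inverse of 3 mod 26 is 9. This is an affine cipher: with a=0,…,z=25, each position x becomes (3x+7) mod 26.
Undoing it on jcttm: j(9)→9·(9−7)≡18=s; c(2)→9·(2−7)≡7=h; t(19)→9·(19−7)≡4=e; t(19)→9·(19−7)≡4=e; m(12)→9·(12−7)≡19=t (all mod 26).

sheet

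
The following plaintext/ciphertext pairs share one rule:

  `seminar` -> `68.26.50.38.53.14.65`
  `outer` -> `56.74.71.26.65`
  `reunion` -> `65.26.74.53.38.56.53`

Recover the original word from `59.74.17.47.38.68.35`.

The formula is n = 3×(alphabet index, a=1) + 11.
Undoing it on 59.74.17.47.38.68.35: 59→(59−11)÷3=16=p, 74→(74−11)÷3=21=u, 17→(17−11)÷3=2=b, 47→(47−11)÷3=12=l, 38→(38−11)÷3=9=i, 68→(68−11)÷3=19=s, 35→(35−11)÷3=8=h.

publish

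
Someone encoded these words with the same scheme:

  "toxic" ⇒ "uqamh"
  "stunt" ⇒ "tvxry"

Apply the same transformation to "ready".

In toxic: t→u is +1, o→q is +2, x→a is +3, i→m is +4 — the shift increases by 1 each position. Each letter shifts forward by (position + 1), i.e. 1, 2, 3, … — the shift grows by one for each successive letter.
On ready: r+1=s, e+2=g, a+3=d, d+4=h, y+5=d.

sgdhd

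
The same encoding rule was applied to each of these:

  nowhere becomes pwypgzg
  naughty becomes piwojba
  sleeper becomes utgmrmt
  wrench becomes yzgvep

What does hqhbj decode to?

Shifts by position in nowhere: pos 0: n→p (+2), pos 1: o→w (+8), pos 2: w→y (+2), pos 3: h→p (+8) — repeating every 2. A repeating key of period 2 is used — shifts +2, +8 over and over.
Reversing it on hqhbj: h−2=f, q−8=i, h−2=f, b−8=t, j−2=h.

fifth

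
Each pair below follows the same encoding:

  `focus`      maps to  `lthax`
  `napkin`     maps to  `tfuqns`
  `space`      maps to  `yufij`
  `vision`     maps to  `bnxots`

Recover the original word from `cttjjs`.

wooden

Shifts by position in focus: pos 0: f→l (+6), pos 1: o→t (+5), pos 2: c→h (+5), pos 3: u→a (+6), pos 4: s→x (+5) — repeating every 3. A repeating key of period 3 is used — shifts +6, +5, +5 over and over.
Reversing it on cttjjs: c−6=w, t−5=o, t−5=o, j−6=d, j−5=e, s−5=n.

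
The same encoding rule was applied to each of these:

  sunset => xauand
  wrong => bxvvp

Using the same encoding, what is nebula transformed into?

skicuk

In sunset: s→x is +5, u→a is +6, n→u is +7, s→a is +8 — the shift increases by 1 each position. The shift increases by 1 at each position, starting from +5: 5, 6, 7, ….
For nebula: n+5=s, e+6=k, b+7=i, u+8=c, l+9=u, a+10=k.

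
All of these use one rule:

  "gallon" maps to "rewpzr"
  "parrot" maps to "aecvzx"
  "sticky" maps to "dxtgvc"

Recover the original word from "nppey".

clean

Shifts by position in gallon: pos 0: g→r (+11), pos 1: a→e (+4), pos 2: l→w (+11), pos 3: l→p (+4) — repeating every 2. The shifts repeat in a cycle of length 2: positions 0,1,… shift by +11, +4, then the pattern repeats.
Decoding nppey: n−11=c, p−4=l, p−11=e, e−4=a, y−11=n.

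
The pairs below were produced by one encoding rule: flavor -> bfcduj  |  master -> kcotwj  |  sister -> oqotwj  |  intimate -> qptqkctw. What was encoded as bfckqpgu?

flamingo

Each letter's alphabet position (a=0..z=25) is mapped through 5·x+2 mod 26 — an affine cipher.
Undoing it on bfckqpgu: b(1)→21·(1−2)≡5=f; f(5)→21·(5−2)≡11=l; c(2)→21·(2−2)≡0=a; k(10)→21·(10−2)≡12=m; q(16)→21·(16−2)≡8=i; p(15)→21·(15−2)≡13=n; g(6)→21·(6−2)≡6=g; u(20)→21·(20−2)≡14=o (all mod 26).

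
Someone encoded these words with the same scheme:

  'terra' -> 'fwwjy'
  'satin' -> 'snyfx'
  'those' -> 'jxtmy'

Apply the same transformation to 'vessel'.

Read the word backwards and shift each letter +5.
Applying it to vessel: reverse → lessev; then shift: l+5=q, e+5=j, s+5=x, s+5=x, e+5=j, v+5=a.

qjxxja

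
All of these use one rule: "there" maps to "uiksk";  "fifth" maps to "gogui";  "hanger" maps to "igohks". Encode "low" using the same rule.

mux

The shift depends on letter class: consonant t→u is +1, but vowel e→k is +6. Two shifts are in play — +6 for a/e/i/o/u, +1 for every other letter.
For low: l(cons)+1=m, o(vowel)+6=u, w(cons)+1=x.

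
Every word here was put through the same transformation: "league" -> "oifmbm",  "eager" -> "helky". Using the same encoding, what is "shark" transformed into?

Letter i (0-indexed) is shifted by i+3, so successive shifts are 3, 4, 5, ….
Applying it to shark: s+3=v, h+4=l, a+5=f, r+6=x, k+7=r.

vlfxr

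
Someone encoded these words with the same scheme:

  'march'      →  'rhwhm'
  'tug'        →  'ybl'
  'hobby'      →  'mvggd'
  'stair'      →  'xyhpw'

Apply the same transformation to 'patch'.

uhyhm

The rule splits by letter class: vowels +7, consonants +5.
On patch: p(cons)+5=u, a(vowel)+7=h, t(cons)+5=y, c(cons)+5=h, h(cons)+5=m.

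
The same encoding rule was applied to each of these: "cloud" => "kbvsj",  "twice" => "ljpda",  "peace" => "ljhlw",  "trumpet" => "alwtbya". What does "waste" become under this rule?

The word is reversed, then every letter is shifted forward by 7.
For waste: reverse → etsaw; then shift: e+7=l, t+7=a, s+7=z, a+7=h, w+7=d.

lazhd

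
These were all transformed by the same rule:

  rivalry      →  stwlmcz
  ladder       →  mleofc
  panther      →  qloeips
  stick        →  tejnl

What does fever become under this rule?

Shifts by position in rivalry: pos 0: r→s (+1), pos 1: i→t (+11), pos 2: v→w (+1), pos 3: a→l (+11) — repeating every 2. A repeating key of period 2 is used — shifts +1, +11 over and over.
For fever: f+1=g, e+11=p, v+1=w, e+11=p, r+1=s.

gpwps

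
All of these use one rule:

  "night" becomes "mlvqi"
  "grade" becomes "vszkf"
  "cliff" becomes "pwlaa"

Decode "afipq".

n(13)→m(12) and i(8)→l(11) fit y≡21x+25 (mod 26); the inverse of 21 mod 26 is 5. Treating letters as 0–25, the rule is x ↦ 21x + 25 (mod 26).
Reversing it on afipq: a(0)→5·(0−25)≡5=f; f(5)→5·(5−25)≡4=e; i(8)→5·(8−25)≡19=t; p(15)→5·(15−25)≡2=c; q(16)→5·(16−25)≡7=h (all mod 26).

fetch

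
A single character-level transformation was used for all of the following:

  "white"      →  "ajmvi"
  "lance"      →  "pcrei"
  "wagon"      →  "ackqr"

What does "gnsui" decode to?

A repeating key of period 2 is used — shifts +4, +2 over and over.
Decoding gnsui: g−4=c, n−2=l, s−4=o, u−2=s, i−4=e.

close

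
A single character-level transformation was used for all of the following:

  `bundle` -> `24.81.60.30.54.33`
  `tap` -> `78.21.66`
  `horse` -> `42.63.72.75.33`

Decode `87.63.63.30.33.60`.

b(#2)→24 and u(#21)→81: differences scale by 3, so n = 3·pos + 18. Each letter becomes 3×(its alphabet position, a=1..z=26) + 18.
Undoing it on 87.63.63.30.33.60: 87→(87−18)÷3=23=w, 63→(63−18)÷3=15=o, 63→(63−18)÷3=15=o, 30→(30−18)÷3=4=d, 33→(33−18)÷3=5=e, 60→(60−18)÷3=14=n.

wooden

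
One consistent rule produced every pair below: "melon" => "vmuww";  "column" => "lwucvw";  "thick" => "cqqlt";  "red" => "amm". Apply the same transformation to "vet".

The shift depends on letter class: consonant m→v is +9, but vowel e→m is +8. Vowels shift forward by 8 and consonants shift forward by 9.
Applying it to vet: v(cons)+9=e, e(vowel)+8=m, t(cons)+9=c.

emc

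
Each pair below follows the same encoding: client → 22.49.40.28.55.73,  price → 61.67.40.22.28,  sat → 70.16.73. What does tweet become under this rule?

c(#3)→22 and l(#12)→49: differences scale by 3, so n = 3·pos + 13. With a=1..z=26, the number is 3·pos + 13.
On tweet: t=20→73, w=23→82, e=5→28, e=5→28, t=20→73.

73.82.28.28.73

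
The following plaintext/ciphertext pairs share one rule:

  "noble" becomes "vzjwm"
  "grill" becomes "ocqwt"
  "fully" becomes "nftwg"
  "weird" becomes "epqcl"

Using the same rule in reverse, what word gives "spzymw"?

kernel

It's a Vigenère-style cipher with numeric key [8,11]: position i shifts by key[i mod 2].
Decoding spzymw: s−8=k, p−11=e, z−8=r, y−11=n, m−8=e, w−11=l.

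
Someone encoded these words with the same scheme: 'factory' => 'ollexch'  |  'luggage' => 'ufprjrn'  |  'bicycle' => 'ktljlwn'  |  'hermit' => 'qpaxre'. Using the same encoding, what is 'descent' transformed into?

Shifts by position in factory: pos 0: f→o (+9), pos 1: a→l (+11), pos 2: c→l (+9), pos 3: t→e (+11) — repeating every 2. A repeating key of period 2 is used — shifts +9, +11 over and over.
Applying it to descent: d+9=m, e+11=p, s+9=b, c+11=n, e+9=n, n+11=y, t+9=c.

mpbnnyc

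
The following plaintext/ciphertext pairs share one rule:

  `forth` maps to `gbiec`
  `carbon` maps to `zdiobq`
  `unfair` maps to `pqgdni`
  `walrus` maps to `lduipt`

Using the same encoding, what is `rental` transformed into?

Each letter's alphabet position (a=0..z=25) is mapped through 11·x+3 mod 26 — an affine cipher.
On rental: r(17)→11·17+3≡8=i; e(4)→11·4+3≡21=v; n(13)→11·13+3≡16=q; t(19)→11·19+3≡4=e; a(0)→11·0+3≡3=d; l(11)→11·11+3≡20=u (all mod 26).

ivqedu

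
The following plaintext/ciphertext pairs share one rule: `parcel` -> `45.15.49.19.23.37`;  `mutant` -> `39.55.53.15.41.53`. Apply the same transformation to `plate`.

45.37.15.53.23

p(#16)→45 and a(#1)→15: differences scale by 2, so n = 2·pos + 13. With a=1..z=26, the number is 2·pos + 13.
On plate: p=16→45, l=12→37, a=1→15, t=20→53, e=5→23.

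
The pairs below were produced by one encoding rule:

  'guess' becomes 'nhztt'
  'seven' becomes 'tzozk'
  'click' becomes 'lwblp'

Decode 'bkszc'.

Treating letters as 0–25, the rule is x ↦ 7x + 23 (mod 26).
Undoing it on bkszc: b(1)→15·(1−23)≡8=i; k(10)→15·(10−23)≡13=n; s(18)→15·(18−23)≡3=d; z(25)→15·(25−23)≡4=e; c(2)→15·(2−23)≡23=x (all mod 26).

index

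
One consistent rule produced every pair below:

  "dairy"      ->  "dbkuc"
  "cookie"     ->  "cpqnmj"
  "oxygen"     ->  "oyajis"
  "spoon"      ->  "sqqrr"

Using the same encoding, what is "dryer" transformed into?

In dairy: d→d is +0, a→b is +1, i→k is +2, r→u is +3 — the shift increases by 1 each position. Letter i (0-indexed) is shifted by i+0, so successive shifts are 0, 1, 2, ….
For dryer: d+0=d, r+1=s, y+2=a, e+3=h, r+4=v.

dsahv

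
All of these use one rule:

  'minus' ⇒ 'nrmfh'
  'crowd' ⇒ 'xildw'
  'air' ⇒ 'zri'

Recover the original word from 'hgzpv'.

Each pair mirrors across the alphabet (m↔n, i↔r, n↔m): positions sum to 25. Each letter is replaced by its mirror in the alphabet: a↔z, b↔y, c↔x, and so on (the Atbash cipher).
Decoding hgzpv: h↔s, g↔t, z↔a, p↔k, v↔e.

stake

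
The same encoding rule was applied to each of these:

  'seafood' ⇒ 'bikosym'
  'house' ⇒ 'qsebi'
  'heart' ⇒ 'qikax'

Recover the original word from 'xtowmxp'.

opening

Shifts by position in seafood: pos 0: s→b (+9), pos 1: e→i (+4), pos 2: a→k (+10), pos 3: f→o (+9), pos 4: o→s (+4), pos 5: o→y (+10) — repeating every 3. The shifts repeat in a cycle of length 3: positions 0,1,… shift by +9, +4, +10, then the pattern repeats.
Undoing it on xtowmxp: x−9=o, t−4=p, o−10=e, w−9=n, m−4=i, x−10=n, p−9=g.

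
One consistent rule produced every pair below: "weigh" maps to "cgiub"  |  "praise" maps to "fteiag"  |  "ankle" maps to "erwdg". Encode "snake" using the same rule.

arewg

This is an affine cipher: with a=0,…,z=25, each position x becomes (7x+4) mod 26.
Applying it to snake: s(18)→7·18+4≡0=a; n(13)→7·13+4≡17=r; a(0)→7·0+4≡4=e; k(10)→7·10+4≡22=w; e(4)→7·4+4≡6=g (all mod 26).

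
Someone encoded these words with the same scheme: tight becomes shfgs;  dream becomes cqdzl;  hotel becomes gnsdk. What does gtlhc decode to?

It's a constant shift of +25 (ROT25).
Decoding gtlhc: g−25=h, t−25=u, l−25=m, h−25=i, c−25=d.

humid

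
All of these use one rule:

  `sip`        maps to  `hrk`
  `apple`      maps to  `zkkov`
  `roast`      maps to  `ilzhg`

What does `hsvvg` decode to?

Each letter is replaced by its mirror in the alphabet: a↔z, b↔y, c↔x, and so on (the Atbash cipher).
Reversing it on hsvvg: h↔s, s↔h, v↔e, v↔e, g↔t.

sheet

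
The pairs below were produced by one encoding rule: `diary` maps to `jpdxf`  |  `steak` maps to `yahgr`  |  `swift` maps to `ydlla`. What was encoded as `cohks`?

A repeating key of period 3 is used — shifts +6, +7, +3 over and over.
Undoing it on cohks: c−6=w, o−7=h, h−3=e, k−6=e, s−7=l.

wheel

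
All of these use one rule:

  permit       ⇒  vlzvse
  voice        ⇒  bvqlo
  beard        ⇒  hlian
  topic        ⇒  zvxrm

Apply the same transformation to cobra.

In permit: p→v is +6, e→l is +7, r→z is +8, m→v is +9 — the shift increases by 1 each position. Each letter shifts forward by (position + 6), i.e. 6, 7, 8, … — the shift grows by one for each successive letter.
On cobra: c+6=i, o+7=v, b+8=j, r+9=a, a+10=k.

ivjak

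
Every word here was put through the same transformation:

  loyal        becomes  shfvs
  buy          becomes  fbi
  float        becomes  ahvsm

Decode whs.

lap

The output letters match the input read backwards, each shifted +7: loyal reversed is layol. The word is reversed, then every letter is shifted forward by 7.
Decoding whs: shift back: w−7=p, h−7=a, s−7=l → pal; then reverse → lap.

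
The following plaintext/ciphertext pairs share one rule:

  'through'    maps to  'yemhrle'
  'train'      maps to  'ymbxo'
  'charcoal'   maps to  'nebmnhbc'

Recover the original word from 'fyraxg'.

stupid

t(19)→y(24) and h(7)→e(4) fit y≡19x+1 (mod 26); the inverse of 19 mod 26 is 11. This is an affine cipher: with a=0,…,z=25, each position x becomes (19x+1) mod 26.
Reversing it on fyraxg: f(5)→11·(5−1)≡18=s; y(24)→11·(24−1)≡19=t; r(17)→11·(17−1)≡20=u; a(0)→11·(0−1)≡15=p; x(23)→11·(23−1)≡8=i; g(6)→11·(6−1)≡3=d (all mod 26).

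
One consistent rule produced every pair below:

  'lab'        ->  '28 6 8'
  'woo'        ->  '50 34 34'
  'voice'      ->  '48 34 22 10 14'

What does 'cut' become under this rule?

10 46 44

l(#12)→28 and a(#1)→6: differences scale by 2, so n = 2·pos + 4. Each letter becomes 2×(its alphabet position, a=1..z=26) + 4.
Applying it to cut: c=3→10, u=21→46, t=20→44.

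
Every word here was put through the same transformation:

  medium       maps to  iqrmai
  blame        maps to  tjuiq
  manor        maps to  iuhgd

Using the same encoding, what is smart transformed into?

ciudb

m(12)→i(8) and e(4)→q(16) fit y≡25x+20 (mod 26); the inverse of 25 mod 26 is 25. Treating letters as 0–25, the rule is x ↦ 25x + 20 (mod 26).
Applying it to smart: s(18)→25·18+20≡2=c; m(12)→25·12+20≡8=i; a(0)→25·0+20≡20=u; r(17)→25·17+20≡3=d; t(19)→25·19+20≡1=b (all mod 26).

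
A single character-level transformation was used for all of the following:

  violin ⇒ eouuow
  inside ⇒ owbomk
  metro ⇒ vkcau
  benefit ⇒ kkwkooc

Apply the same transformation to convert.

The shift depends on letter class: consonant v→e is +9, but vowel i→o is +6. The rule splits by letter class: vowels +6, consonants +9.
Applying it to convert: c(cons)+9=l, o(vowel)+6=u, n(cons)+9=w, v(cons)+9=e, e(vowel)+6=k, r(cons)+9=a, t(cons)+9=c.

luwekac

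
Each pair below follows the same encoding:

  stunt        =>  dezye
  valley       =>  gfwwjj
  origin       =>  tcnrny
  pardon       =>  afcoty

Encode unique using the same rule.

zynbzj

The shift depends on letter class: consonant s→d is +11, but vowel u→z is +5. Vowels shift forward by 5 and consonants shift forward by 11.
Applying it to unique: u(vowel)+5=z, n(cons)+11=y, i(vowel)+5=n, q(cons)+11=b, u(vowel)+5=z, e(vowel)+5=j.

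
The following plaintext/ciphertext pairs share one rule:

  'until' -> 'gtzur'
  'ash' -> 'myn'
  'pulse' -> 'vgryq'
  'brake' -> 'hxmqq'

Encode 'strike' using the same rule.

The shift depends on letter class: consonant n→t is +6, but vowel u→g is +12. Two shifts are in play — +12 for a/e/i/o/u, +6 for every other letter.
For strike: s(cons)+6=y, t(cons)+6=z, r(cons)+6=x, i(vowel)+12=u, k(cons)+6=q, e(vowel)+12=q.

yzxuqq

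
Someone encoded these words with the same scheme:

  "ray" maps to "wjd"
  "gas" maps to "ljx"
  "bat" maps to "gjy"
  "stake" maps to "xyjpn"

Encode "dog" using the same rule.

ixl

The shift depends on letter class: consonant r→w is +5, but vowel a→j is +9. Two shifts are in play — +9 for a/e/i/o/u, +5 for every other letter.
For dog: d(cons)+5=i, o(vowel)+9=x, g(cons)+5=l.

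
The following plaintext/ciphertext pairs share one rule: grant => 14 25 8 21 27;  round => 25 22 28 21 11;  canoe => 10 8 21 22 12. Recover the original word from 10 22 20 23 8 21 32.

company

g is letter #7 and maps to 14: an offset of 7. Letters become their 1-based position plus 7 (so a→8, b→9, …).
Reversing it on 10 22 20 23 8 21 32: 10→(10−7)÷1=3=c, 22→(22−7)÷1=15=o, 20→(20−7)÷1=13=m, 23→(23−7)÷1=16=p, 8→(8−7)÷1=1=a, 21→(21−7)÷1=14=n, 32→(32−7)÷1=25=y.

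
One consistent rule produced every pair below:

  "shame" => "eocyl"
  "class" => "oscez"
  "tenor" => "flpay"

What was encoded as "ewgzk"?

Shifts by position in shame: pos 0: s→e (+12), pos 1: h→o (+7), pos 2: a→c (+2), pos 3: m→y (+12), pos 4: e→l (+7) — repeating every 3. The shifts repeat in a cycle of length 3: positions 0,1,… shift by +12, +7, +2, then the pattern repeats.
Reversing it on ewgzk: e−12=s, w−7=p, g−2=e, z−12=n, k−7=d.

spend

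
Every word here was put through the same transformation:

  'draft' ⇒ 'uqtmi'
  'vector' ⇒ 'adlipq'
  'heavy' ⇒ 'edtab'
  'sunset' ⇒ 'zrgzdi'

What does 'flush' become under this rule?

d(3)→u(20) and r(17)→q(16) fit y≡9x+19 (mod 26); the inverse of 9 mod 26 is 3. This is an affine cipher: with a=0,…,z=25, each position x becomes (9x+19) mod 26.
Applying it to flush: f(5)→9·5+19≡12=m; l(11)→9·11+19≡14=o; u(20)→9·20+19≡17=r; s(18)→9·18+19≡25=z; h(7)→9·7+19≡4=e (all mod 26).

morze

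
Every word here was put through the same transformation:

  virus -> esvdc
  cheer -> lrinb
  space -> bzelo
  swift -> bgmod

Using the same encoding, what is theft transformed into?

criod

Shifts by position in virus: pos 0: v→e (+9), pos 1: i→s (+10), pos 2: r→v (+4), pos 3: u→d (+9), pos 4: s→c (+10) — repeating every 3. The shifts repeat in a cycle of length 3: positions 0,1,… shift by +9, +10, +4, then the pattern repeats.
Applying it to theft: t+9=c, h+10=r, e+4=i, f+9=o, t+10=d.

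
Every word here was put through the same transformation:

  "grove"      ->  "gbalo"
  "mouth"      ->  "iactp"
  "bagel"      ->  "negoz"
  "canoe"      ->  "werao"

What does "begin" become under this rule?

This is an affine cipher: with a=0,…,z=25, each position x becomes (9x+4) mod 26.
On begin: b(1)→9·1+4≡13=n; e(4)→9·4+4≡14=o; g(6)→9·6+4≡6=g; i(8)→9·8+4≡24=y; n(13)→9·13+4≡17=r (all mod 26).

nogyr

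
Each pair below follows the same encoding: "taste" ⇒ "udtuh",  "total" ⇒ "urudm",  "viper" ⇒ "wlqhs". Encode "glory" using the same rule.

hmrsz

The rule splits by letter class: vowels +3, consonants +1.
On glory: g(cons)+1=h, l(cons)+1=m, o(vowel)+3=r, r(cons)+1=s, y(cons)+1=z.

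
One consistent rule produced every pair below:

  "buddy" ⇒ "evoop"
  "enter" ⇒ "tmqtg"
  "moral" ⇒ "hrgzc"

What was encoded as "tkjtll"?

b(1)→e(4) and u(20)→v(21) fit y≡5x+25 (mod 26); the inverse of 5 mod 26 is 21. Each letter's alphabet position (a=0..z=25) is mapped through 5·x+25 mod 26 — an affine cipher.
Reversing it on tkjtll: t(19)→21·(19−25)≡4=e; k(10)→21·(10−25)≡23=x; j(9)→21·(9−25)≡2=c; t(19)→21·(19−25)≡4=e; l(11)→21·(11−25)≡18=s; l(11)→21·(11−25)≡18=s (all mod 26).

excess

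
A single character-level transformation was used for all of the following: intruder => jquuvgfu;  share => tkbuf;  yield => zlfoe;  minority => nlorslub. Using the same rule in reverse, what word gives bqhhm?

angel

Shifts by position in intruder: pos 0: i→j (+1), pos 1: n→q (+3), pos 2: t→u (+1), pos 3: r→u (+3) — repeating every 2. A repeating key of period 2 is used — shifts +1, +3 over and over.
Decoding bqhhm: b−1=a, q−3=n, h−1=g, h−3=e, m−1=l.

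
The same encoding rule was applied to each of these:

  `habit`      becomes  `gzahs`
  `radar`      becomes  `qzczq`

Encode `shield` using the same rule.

Compare letters: h→g is +25, a→z is +25, b→a is +25 — a constant shift. Every letter moves 25 places later in the alphabet, wrapping around z→a.
For shield: s+25=r, h+25=g, i+25=h, e+25=d, l+25=k, d+25=c.

rghdkc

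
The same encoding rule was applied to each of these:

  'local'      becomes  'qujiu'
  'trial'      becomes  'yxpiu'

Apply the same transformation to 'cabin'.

hgiqw

Each letter shifts forward by (position + 5), i.e. 5, 6, 7, … — the shift grows by one for each successive letter.
Applying it to cabin: c+5=h, a+6=g, b+7=i, i+8=q, n+9=w.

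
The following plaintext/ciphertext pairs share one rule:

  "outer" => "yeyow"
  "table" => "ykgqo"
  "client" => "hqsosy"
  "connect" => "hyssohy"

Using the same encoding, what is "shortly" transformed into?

The shift depends on letter class: consonant t→y is +5, but vowel o→y is +10. The rule splits by letter class: vowels +10, consonants +5.
On shortly: s(cons)+5=x, h(cons)+5=m, o(vowel)+10=y, r(cons)+5=w, t(cons)+5=y, l(cons)+5=q, y(cons)+5=d.

xmywyqd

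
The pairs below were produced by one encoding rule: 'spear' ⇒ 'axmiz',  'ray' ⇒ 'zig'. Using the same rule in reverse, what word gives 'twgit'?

loyal

Compare letters: s→a is +8, p→x is +8, e→m is +8 — a constant shift. Each letter is shifted forward by 8 in the alphabet (a Caesar shift of +8).
Reversing it on twgit: t−8=l, w−8=o, g−8=y, i−8=a, t−8=l.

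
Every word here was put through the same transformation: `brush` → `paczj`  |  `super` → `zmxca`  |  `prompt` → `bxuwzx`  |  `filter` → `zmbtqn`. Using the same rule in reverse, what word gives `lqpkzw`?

The output letters match the input read backwards, each shifted +8: brush reversed is hsurb. Read the word backwards and shift each letter +8.
Decoding lqpkzw: shift back: l−8=d, q−8=i, p−8=h, k−8=c, z−8=r, w−8=o → dihcro; then reverse → orchid.

orchid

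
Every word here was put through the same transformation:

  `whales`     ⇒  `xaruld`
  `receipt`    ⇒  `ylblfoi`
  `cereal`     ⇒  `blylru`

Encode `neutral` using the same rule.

elniyru

Each letter's alphabet position (a=0..z=25) is mapped through 5·x+17 mod 26 — an affine cipher.
For neutral: n(13)→5·13+17≡4=e; e(4)→5·4+17≡11=l; u(20)→5·20+17≡13=n; t(19)→5·19+17≡8=i; r(17)→5·17+17≡24=y; a(0)→5·0+17≡17=r; l(11)→5·11+17≡20=u (all mod 26).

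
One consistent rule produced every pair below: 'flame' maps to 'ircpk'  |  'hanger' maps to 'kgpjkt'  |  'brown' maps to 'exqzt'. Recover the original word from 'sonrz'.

Shifts by position in flame: pos 0: f→i (+3), pos 1: l→r (+6), pos 2: a→c (+2), pos 3: m→p (+3), pos 4: e→k (+6) — repeating every 3. A repeating key of period 3 is used — shifts +3, +6, +2 over and over.
Reversing it on sonrz: s−3=p, o−6=i, n−2=l, r−3=o, z−6=t.

pilot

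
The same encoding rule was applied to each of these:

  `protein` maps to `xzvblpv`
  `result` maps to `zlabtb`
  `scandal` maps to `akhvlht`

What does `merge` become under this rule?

Vowels shift forward by 7 and consonants shift forward by 8.
For merge: m(cons)+8=u, e(vowel)+7=l, r(cons)+8=z, g(cons)+8=o, e(vowel)+7=l.

ulzol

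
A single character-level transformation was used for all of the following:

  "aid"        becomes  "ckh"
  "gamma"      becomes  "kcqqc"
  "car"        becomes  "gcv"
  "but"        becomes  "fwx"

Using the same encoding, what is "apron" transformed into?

ctvqr

The rule splits by letter class: vowels +2, consonants +4.
Applying it to apron: a(vowel)+2=c, p(cons)+4=t, r(cons)+4=v, o(vowel)+2=q, n(cons)+4=r.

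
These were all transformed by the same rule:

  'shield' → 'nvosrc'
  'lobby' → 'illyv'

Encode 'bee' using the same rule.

ool

The word is reversed, then every letter is shifted forward by 10.
On bee: reverse → eeb; then shift: e+10=o, e+10=o, b+10=l.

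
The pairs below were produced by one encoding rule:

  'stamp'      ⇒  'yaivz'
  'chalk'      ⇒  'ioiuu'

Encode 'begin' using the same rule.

hlorx

In stamp: s→y is +6, t→a is +7, a→i is +8, m→v is +9 — the shift increases by 1 each position. Each letter shifts forward by (position + 6), i.e. 6, 7, 8, … — the shift grows by one for each successive letter.
On begin: b+6=h, e+7=l, g+8=o, i+9=r, n+10=x.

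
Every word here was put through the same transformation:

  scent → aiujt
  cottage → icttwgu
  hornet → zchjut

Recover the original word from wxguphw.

algebra

s(18)→a(0) and c(2)→i(8) fit y≡19x+22 (mod 26); the inverse of 19 mod 26 is 11. Treating letters as 0–25, the rule is x ↦ 19x + 22 (mod 26).
Decoding wxguphw: w(22)→11·(22−22)≡0=a; x(23)→11·(23−22)≡11=l; g(6)→11·(6−22)≡6=g; u(20)→11·(20−22)≡4=e; p(15)→11·(15−22)≡1=b; h(7)→11·(7−22)≡17=r; w(22)→11·(22−22)≡0=a (all mod 26).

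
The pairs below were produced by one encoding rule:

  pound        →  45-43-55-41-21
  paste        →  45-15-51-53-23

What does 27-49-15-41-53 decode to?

p(#16)→45 and o(#15)→43: differences scale by 2, so n = 2·pos + 13. The formula is n = 2×(alphabet index, a=1) + 13.
Decoding 27-49-15-41-53: 27→(27−13)÷2=7=g, 49→(49−13)÷2=18=r, 15→(15−13)÷2=1=a, 41→(41−13)÷2=14=n, 53→(53−13)÷2=20=t.

grant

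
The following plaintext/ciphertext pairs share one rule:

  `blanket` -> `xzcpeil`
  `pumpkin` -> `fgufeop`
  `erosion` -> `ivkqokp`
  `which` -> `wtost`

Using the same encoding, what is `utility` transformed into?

glozolm

b(1)→x(23) and l(11)→z(25) fit y≡21x+2 (mod 26); the inverse of 21 mod 26 is 5. This is an affine cipher: with a=0,…,z=25, each position x becomes (21x+2) mod 26.
For utility: u(20)→21·20+2≡6=g; t(19)→21·19+2≡11=l; i(8)→21·8+2≡14=o; l(11)→21·11+2≡25=z; i(8)→21·8+2≡14=o; t(19)→21·19+2≡11=l; y(24)→21·24+2≡12=m (all mod 26).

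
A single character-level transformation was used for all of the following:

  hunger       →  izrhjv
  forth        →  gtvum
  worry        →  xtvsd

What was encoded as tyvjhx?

Shifts by position in hunger: pos 0: h→i (+1), pos 1: u→z (+5), pos 2: n→r (+4), pos 3: g→h (+1), pos 4: e→j (+5), pos 5: r→v (+4) — repeating every 3. The shifts repeat in a cycle of length 3: positions 0,1,… shift by +1, +5, +4, then the pattern repeats.
Undoing it on tyvjhx: t−1=s, y−5=t, v−4=r, j−1=i, h−5=c, x−4=t.

strict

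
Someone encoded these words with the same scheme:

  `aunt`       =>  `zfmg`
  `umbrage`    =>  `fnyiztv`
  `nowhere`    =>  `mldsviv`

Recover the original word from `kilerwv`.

provide

Each letter is replaced by its mirror in the alphabet: a↔z, b↔y, c↔x, and so on (the Atbash cipher).
Decoding kilerwv: k↔p, i↔r, l↔o, e↔v, r↔i, w↔d, v↔e.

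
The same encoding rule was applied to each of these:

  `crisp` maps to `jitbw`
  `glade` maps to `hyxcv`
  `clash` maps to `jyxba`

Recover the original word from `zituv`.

This is an affine cipher: with a=0,…,z=25, each position x becomes (19x+23) mod 26.
Reversing it on zituv: z(25)→11·(25−23)≡22=w; i(8)→11·(8−23)≡17=r; t(19)→11·(19−23)≡8=i; u(20)→11·(20−23)≡19=t; v(21)→11·(21−23)≡4=e (all mod 26).

write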